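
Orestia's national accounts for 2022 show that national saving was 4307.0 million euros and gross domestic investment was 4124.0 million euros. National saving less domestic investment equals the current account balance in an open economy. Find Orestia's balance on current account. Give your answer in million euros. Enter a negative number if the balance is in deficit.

183.0

S - I = CA (net lending to the rest of the world).
CA = S - I = 4307.0 - 4124.0 = 183.0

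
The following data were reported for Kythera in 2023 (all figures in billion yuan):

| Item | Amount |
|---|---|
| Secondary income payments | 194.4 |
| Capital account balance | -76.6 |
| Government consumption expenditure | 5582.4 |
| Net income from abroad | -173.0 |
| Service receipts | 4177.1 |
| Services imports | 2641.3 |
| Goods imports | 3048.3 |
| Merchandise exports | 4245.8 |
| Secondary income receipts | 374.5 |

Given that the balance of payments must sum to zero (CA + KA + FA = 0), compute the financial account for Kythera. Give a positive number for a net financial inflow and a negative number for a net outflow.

-2663.8

Goods balance = 4245.8 - 3048.3 = 1197.5
Services balance = 4177.1 - 2641.3 = 1535.8
Trade balance (goods + services) = 1197.5 + 1535.8 = 2733.3
Net primary income = -173.0
Net secondary income = 374.5 - 194.4 = 180.1
Current account = 2733.3 + (-173.0) + 180.1 = 2740.4
Financial account = -(2740.4 + (-76.6)) = -2663.8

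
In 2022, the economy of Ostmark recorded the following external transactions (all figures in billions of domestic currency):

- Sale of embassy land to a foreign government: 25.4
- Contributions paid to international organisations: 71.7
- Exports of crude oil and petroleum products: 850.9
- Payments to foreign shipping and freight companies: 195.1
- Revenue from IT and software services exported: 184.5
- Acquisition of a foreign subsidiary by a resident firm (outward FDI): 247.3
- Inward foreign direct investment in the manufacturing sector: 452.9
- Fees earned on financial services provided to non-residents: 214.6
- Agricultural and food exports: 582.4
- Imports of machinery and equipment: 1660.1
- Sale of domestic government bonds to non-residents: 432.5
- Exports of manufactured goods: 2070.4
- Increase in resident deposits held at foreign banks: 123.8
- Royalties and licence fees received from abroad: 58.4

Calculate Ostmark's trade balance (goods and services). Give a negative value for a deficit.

2106.0

Goods: 2070.4 + 850.9 + 582.4 - 1660.1 = 1843.6
Services: 184.5 + 214.6 - 195.1 + 58.4 = 262.4
Trade balance = 1843.6 + 262.4 = 2106.0
(Excluded from the trade balance — capital account: sale of embassy land to a foreign government 25.4; secondary income: contributions paid to international organisations 71.7; financial account: acquisition of a foreign subsidiary by a resident firm (outward FDI) 247.3, inward foreign direct investment in the manufacturing sector 452.9, sale of domestic government bonds to non-residents 432.5, increase in resident deposits held at foreign banks 123.8.)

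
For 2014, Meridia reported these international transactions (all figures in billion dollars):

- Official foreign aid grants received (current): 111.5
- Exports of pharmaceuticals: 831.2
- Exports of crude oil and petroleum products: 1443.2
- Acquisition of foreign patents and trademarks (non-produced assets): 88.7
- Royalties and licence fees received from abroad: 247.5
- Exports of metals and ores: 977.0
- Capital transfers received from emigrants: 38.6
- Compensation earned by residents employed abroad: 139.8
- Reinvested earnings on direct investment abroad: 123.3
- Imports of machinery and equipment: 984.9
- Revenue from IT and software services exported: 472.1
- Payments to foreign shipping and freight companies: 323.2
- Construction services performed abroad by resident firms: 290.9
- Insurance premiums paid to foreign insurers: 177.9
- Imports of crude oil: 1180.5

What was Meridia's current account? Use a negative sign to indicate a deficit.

1970.0

Goods: 977.0 + 831.2 - 1180.5 - 984.9 + 1443.2 = 1086.0
Services: 247.5 + 290.9 + 472.1 - 177.9 - 323.2 = 509.4
Primary income: 139.8 + 123.3 = 263.1
Secondary income: 111.5
Current account = 1086.0 + 509.4 + 263.1 + 111.5 = 1970.0
(Excluded from the current account — capital account: acquisition of foreign patents and trademarks (non-produced assets) 88.7, capital transfers received from emigrants 38.6.)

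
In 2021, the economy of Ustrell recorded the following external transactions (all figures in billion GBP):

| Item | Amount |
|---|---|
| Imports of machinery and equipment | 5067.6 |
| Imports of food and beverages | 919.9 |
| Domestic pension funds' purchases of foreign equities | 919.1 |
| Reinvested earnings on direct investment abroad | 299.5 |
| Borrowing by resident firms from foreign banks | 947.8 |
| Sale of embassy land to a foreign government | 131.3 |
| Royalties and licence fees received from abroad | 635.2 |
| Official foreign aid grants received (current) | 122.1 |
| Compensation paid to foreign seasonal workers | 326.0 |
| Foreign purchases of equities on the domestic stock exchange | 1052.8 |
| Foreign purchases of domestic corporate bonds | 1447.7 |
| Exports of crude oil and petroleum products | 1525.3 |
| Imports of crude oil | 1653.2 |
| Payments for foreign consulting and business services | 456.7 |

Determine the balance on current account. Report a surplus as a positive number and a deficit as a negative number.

-5841.3

Goods: -919.9 - 1653.2 - 5067.6 + 1525.3 = -6115.4
Services: -456.7 + 635.2 = 178.5
Primary income: 299.5 - 326.0 = -26.5
Secondary income: 122.1
Current account = (-6115.4) + 178.5 + (-26.5) + 122.1 = -5841.3
(Excluded from the current account — financial account: domestic pension funds' purchases of foreign equities 919.1, borrowing by resident firms from foreign banks 947.8, foreign purchases of equities on the domestic stock exchange 1052.8, foreign purchases of domestic corporate bonds 1447.7; capital account: sale of embassy land to a foreign government 131.3.)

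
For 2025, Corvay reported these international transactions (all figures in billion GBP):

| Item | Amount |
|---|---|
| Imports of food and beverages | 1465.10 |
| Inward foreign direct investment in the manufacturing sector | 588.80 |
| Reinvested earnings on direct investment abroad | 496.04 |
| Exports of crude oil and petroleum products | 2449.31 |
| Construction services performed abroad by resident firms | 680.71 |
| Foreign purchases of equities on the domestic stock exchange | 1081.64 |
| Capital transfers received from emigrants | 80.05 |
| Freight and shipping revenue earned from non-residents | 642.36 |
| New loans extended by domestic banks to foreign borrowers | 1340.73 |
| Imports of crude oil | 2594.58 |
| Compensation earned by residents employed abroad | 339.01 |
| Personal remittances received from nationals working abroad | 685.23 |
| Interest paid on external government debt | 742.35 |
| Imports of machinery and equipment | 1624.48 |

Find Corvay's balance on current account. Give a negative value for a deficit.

-1133.85

Goods: -2594.58 - 1624.48 + 2449.31 - 1465.10 = -3234.85
Services: 642.36 + 680.71 = 1323.07
Primary income: -742.35 + 496.04 + 339.01 = 92.70
Secondary income: 685.23
Current account = (-3234.85) + 1323.07 + 92.70 + 685.23 = -1133.85
(Excluded from the current account — financial account: inward foreign direct investment in the manufacturing sector 588.80, foreign purchases of equities on the domestic stock exchange 1081.64, new loans extended by domestic banks to foreign borrowers 1340.73; capital account: capital transfers received from emigrants 80.05.)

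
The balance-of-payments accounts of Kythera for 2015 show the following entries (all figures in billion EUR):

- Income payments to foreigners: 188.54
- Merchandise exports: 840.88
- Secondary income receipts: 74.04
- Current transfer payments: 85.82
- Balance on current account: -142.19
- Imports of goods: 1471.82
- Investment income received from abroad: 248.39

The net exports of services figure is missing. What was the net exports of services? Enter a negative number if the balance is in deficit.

Current account = goods balance + services balance + net primary income + net secondary income
Sum of the known components = -582.87
Net exports of services = CA - (known components) = -142.19 - (-582.87) = 440.68

440.68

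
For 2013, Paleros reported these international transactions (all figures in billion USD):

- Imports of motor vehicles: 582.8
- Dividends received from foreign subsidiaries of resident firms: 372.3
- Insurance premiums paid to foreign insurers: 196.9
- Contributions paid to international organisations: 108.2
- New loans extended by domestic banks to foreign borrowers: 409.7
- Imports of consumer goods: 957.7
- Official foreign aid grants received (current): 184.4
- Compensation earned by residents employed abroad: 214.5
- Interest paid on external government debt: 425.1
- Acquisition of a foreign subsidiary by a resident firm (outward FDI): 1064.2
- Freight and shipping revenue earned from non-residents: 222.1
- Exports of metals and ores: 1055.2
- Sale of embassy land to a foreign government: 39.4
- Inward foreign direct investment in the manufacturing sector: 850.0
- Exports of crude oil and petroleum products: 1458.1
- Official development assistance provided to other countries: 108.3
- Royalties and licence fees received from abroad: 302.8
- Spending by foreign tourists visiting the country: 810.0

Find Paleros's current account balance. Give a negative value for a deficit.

Goods: 1458.1 + 1055.2 - 957.7 - 582.8 = 972.8
Services: -196.9 + 810.0 + 302.8 + 222.1 = 1138.0
Primary income: 372.3 + 214.5 - 425.1 = 161.7
Secondary income: 184.4 - 108.2 - 108.3 = -32.1
Current account = 972.8 + 1138.0 + 161.7 + (-32.1) = 2240.4
(Excluded from the current account — financial account: new loans extended by domestic banks to foreign borrowers 409.7, acquisition of a foreign subsidiary by a resident firm (outward FDI) 1064.2, inward foreign direct investment in the manufacturing sector 850.0; capital account: sale of embassy land to a foreign government 39.4.)

2240.4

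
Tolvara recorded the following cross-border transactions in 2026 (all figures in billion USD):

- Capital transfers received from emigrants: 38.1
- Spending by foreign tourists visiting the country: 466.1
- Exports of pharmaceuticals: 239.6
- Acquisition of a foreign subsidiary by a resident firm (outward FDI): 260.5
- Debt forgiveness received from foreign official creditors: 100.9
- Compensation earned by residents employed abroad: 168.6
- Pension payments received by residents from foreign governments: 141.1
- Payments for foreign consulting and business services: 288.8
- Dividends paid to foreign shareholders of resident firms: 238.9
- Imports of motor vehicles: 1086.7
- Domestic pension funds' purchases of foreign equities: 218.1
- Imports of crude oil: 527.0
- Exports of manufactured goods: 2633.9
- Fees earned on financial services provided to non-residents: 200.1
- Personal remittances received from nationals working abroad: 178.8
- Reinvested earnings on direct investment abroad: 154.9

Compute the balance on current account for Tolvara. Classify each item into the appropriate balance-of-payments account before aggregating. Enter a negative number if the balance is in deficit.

Goods: -1086.7 - 527.0 + 2633.9 + 239.6 = 1259.8
Services: -288.8 + 466.1 + 200.1 = 377.4
Primary income: 154.9 - 238.9 + 168.6 = 84.6
Secondary income: 178.8 + 141.1 = 319.9
Current account = 1259.8 + 377.4 + 84.6 + 319.9 = 2041.7
(Excluded from the current account — capital account: capital transfers received from emigrants 38.1, debt forgiveness received from foreign official creditors 100.9; financial account: acquisition of a foreign subsidiary by a resident firm (outward FDI) 260.5, domestic pension funds' purchases of foreign equities 218.1.)

2041.7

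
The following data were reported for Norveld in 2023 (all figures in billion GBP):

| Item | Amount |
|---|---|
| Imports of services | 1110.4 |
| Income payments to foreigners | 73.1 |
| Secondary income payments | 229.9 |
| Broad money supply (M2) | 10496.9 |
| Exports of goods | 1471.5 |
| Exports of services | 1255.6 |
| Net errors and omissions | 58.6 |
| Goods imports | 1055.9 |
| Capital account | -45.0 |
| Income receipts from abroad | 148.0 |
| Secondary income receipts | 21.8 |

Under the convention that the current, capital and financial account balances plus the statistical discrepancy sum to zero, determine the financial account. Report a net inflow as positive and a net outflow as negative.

Goods balance = 1471.5 - 1055.9 = 415.6
Services balance = 1255.6 - 1110.4 = 145.2
Trade balance (goods + services) = 415.6 + 145.2 = 560.8
Net primary income = 148.0 - 73.1 = 74.9
Net secondary income = 21.8 - 229.9 = -208.1
Current account = 560.8 + 74.9 + (-208.1) = 427.6
Financial account = -(427.6 + (-45.0) + 58.6) = -441.2

-441.2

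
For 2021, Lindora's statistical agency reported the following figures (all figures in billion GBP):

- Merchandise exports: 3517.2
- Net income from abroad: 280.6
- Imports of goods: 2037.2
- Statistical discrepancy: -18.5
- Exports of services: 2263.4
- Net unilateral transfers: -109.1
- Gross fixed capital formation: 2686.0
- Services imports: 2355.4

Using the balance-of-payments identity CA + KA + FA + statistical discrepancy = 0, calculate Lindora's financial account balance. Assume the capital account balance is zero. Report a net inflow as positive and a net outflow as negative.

-1541.0

Goods balance = 3517.2 - 2037.2 = 1480.0
Services balance = 2263.4 - 2355.4 = -92.0
Trade balance (goods + services) = 1480.0 + (-92.0) = 1388.0
Net primary income = 280.6
Net secondary income = -109.1
Current account = 1388.0 + 280.6 + (-109.1) = 1559.5
Financial account = -(1559.5 + (-18.5)) = -1541.0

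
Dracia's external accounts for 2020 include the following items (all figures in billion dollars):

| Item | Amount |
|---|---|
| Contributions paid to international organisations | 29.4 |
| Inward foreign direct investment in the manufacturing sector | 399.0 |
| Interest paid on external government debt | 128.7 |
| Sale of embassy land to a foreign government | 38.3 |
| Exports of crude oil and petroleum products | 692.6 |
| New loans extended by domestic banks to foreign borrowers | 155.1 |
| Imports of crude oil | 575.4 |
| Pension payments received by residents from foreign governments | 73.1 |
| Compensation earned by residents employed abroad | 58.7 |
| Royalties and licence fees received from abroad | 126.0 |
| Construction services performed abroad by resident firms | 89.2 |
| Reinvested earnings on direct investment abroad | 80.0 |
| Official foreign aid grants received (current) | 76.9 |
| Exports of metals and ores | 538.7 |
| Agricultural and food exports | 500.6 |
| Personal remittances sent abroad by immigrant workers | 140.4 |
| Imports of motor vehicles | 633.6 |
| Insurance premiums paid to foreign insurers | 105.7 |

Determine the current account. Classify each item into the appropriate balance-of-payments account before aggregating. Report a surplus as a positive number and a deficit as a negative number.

622.6

Goods: 500.6 + 692.6 - 575.4 - 633.6 + 538.7 = 522.9
Services: 126.0 - 105.7 + 89.2 = 109.5
Primary income: 80.0 - 128.7 + 58.7 = 10.0
Secondary income: 76.9 - 140.4 - 29.4 + 73.1 = -19.8
Current account = 522.9 + 109.5 + 10.0 + (-19.8) = 622.6
(Excluded from the current account — financial account: inward foreign direct investment in the manufacturing sector 399.0, new loans extended by domestic banks to foreign borrowers 155.1; capital account: sale of embassy land to a foreign government 38.3.)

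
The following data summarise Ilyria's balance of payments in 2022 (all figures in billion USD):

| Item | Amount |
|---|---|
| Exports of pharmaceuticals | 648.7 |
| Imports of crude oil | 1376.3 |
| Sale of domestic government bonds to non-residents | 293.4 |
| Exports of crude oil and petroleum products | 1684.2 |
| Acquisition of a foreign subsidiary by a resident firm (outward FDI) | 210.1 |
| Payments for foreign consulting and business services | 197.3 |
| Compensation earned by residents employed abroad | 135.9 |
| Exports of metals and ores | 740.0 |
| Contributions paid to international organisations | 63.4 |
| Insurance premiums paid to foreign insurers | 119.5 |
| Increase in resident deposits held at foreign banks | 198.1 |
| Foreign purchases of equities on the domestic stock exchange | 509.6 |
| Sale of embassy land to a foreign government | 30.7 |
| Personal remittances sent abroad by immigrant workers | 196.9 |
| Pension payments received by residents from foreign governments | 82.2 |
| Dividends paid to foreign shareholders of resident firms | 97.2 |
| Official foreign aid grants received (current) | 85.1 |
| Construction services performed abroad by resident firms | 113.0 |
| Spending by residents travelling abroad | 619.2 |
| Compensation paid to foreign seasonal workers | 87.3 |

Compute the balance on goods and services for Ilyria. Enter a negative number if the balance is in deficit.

873.6

Goods: 740.0 - 1376.3 + 648.7 + 1684.2 = 1696.6
Services: -619.2 - 119.5 - 197.3 + 113.0 = -823.0
Trade balance = 1696.6 + (-823.0) = 873.6
(Excluded from the trade balance — financial account: sale of domestic government bonds to non-residents 293.4, acquisition of a foreign subsidiary by a resident firm (outward FDI) 210.1, increase in resident deposits held at foreign banks 198.1, foreign purchases of equities on the domestic stock exchange 509.6; primary income: compensation earned by residents employed abroad 135.9, dividends paid to foreign shareholders of resident firms 97.2, compensation paid to foreign seasonal workers 87.3; secondary income: contributions paid to international organisations 63.4, personal remittances sent abroad by immigrant workers 196.9, pension payments received by residents from foreign governments 82.2, official foreign aid grants received (current) 85.1; capital account: sale of embassy land to a foreign government 30.7.)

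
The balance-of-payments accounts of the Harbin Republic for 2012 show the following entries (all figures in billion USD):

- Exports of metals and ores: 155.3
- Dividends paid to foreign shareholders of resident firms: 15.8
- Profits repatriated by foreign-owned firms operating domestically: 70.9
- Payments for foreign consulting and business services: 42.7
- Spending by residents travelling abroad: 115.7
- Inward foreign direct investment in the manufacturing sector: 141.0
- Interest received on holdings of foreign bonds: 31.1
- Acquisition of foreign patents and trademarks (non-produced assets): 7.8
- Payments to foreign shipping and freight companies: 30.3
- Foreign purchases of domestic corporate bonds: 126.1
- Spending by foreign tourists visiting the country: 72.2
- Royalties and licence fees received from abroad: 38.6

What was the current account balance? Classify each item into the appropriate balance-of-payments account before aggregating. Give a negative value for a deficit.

Goods: 155.3
Services: -42.7 - 115.7 + 72.2 + 38.6 - 30.3 = -77.9
Primary income: -15.8 + 31.1 - 70.9 = -55.6
Current account = 155.3 + (-77.9) + (-55.6) = 21.8
(Excluded from the current account — financial account: inward foreign direct investment in the manufacturing sector 141.0, foreign purchases of domestic corporate bonds 126.1; capital account: acquisition of foreign patents and trademarks (non-produced assets) 7.8.)

21.8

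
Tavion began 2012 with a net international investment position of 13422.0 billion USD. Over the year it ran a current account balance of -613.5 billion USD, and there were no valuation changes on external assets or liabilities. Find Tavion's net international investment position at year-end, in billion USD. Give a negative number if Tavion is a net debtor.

12808.5

With no valuation effects, change in NIIP = current account = -613.5
End-of-year NIIP = 13422.0 + (-613.5) = 12808.5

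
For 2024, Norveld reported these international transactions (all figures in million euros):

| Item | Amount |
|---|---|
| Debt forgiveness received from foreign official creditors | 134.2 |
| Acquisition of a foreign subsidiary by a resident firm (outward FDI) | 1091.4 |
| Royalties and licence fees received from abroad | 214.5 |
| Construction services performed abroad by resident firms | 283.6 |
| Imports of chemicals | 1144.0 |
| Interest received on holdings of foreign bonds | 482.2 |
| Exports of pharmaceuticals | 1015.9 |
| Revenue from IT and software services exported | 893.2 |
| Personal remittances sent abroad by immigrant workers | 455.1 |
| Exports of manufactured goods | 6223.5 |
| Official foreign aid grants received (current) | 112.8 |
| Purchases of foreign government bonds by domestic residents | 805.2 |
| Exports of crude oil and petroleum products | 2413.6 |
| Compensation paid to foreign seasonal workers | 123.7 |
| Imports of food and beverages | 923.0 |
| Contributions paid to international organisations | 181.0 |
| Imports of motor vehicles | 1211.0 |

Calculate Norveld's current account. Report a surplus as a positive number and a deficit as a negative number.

Goods: -1211.0 + 2413.6 - 923.0 - 1144.0 + 1015.9 + 6223.5 = 6375.0
Services: 893.2 + 283.6 + 214.5 = 1391.3
Primary income: -123.7 + 482.2 = 358.5
Secondary income: -181.0 - 455.1 + 112.8 = -523.3
Current account = 6375.0 + 1391.3 + 358.5 + (-523.3) = 7601.5
(Excluded from the current account — capital account: debt forgiveness received from foreign official creditors 134.2; financial account: acquisition of a foreign subsidiary by a resident firm (outward FDI) 1091.4, purchases of foreign government bonds by domestic residents 805.2.)

7601.5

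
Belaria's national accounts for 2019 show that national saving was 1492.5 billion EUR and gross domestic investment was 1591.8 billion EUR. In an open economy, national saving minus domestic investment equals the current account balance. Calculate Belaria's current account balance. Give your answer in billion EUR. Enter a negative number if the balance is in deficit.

-99.3

CA = S - I = 1492.5 - 1591.8 = -99.3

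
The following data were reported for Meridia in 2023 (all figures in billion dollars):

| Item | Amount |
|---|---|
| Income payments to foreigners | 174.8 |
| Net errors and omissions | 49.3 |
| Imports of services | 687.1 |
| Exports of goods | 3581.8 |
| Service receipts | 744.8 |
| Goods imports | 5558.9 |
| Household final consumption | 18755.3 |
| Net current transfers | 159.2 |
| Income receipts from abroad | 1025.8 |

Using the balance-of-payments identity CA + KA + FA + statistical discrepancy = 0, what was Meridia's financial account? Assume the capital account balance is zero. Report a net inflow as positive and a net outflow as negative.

859.9

Goods balance = 3581.8 - 5558.9 = -1977.1
Services balance = 744.8 - 687.1 = 57.7
Trade balance (goods + services) = -1977.1 + 57.7 = -1919.4
Net primary income = 1025.8 - 174.8 = 851.0
Net secondary income = 159.2
Current account = -1919.4 + 851.0 + 159.2 = -909.2
Financial account = -(-909.2 + 49.3) = 859.9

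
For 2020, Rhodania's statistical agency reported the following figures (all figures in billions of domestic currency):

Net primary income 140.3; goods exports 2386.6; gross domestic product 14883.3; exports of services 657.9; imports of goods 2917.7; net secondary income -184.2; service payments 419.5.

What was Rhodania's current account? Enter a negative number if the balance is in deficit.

-336.6

Goods balance = 2386.6 - 2917.7 = -531.1
Services balance = 657.9 - 419.5 = 238.4
Trade balance (goods + services) = -531.1 + 238.4 = -292.7
Net primary income = 140.3
Net secondary income = -184.2
Current account = -292.7 + 140.3 + (-184.2) = -336.6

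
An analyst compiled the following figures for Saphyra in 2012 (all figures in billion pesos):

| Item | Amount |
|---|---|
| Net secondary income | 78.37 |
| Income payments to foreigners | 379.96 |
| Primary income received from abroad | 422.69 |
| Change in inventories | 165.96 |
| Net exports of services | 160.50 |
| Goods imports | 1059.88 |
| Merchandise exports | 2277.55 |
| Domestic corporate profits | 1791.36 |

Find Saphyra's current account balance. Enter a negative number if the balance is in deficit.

1499.27

Goods balance = 2277.55 - 1059.88 = 1217.67
Services balance = 160.50
Trade balance (goods + services) = 1217.67 + 160.50 = 1378.17
Net primary income = 422.69 - 379.96 = 42.73
Net secondary income = 78.37
Current account = 1378.17 + 42.73 + 78.37 = 1499.27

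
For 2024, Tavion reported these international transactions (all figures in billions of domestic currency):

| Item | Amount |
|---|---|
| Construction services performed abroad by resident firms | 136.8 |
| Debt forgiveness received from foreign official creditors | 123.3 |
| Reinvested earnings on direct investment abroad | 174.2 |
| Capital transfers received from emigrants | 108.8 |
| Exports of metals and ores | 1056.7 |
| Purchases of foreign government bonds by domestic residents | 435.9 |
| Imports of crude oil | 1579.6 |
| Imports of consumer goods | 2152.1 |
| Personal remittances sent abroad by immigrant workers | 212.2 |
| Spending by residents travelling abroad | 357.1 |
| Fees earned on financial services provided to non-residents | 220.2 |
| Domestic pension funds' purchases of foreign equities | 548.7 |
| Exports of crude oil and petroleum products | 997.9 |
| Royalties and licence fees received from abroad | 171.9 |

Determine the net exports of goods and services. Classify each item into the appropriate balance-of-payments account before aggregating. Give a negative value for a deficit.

-1505.3

Goods: -2152.1 - 1579.6 + 997.9 + 1056.7 = -1677.1
Services: 171.9 - 357.1 + 220.2 + 136.8 = 171.8
Trade balance = -1677.1 + 171.8 = -1505.3
(Excluded from the trade balance — capital account: debt forgiveness received from foreign official creditors 123.3, capital transfers received from emigrants 108.8; primary income: reinvested earnings on direct investment abroad 174.2; financial account: purchases of foreign government bonds by domestic residents 435.9, domestic pension funds' purchases of foreign equities 548.7; secondary income: personal remittances sent abroad by immigrant workers 212.2.)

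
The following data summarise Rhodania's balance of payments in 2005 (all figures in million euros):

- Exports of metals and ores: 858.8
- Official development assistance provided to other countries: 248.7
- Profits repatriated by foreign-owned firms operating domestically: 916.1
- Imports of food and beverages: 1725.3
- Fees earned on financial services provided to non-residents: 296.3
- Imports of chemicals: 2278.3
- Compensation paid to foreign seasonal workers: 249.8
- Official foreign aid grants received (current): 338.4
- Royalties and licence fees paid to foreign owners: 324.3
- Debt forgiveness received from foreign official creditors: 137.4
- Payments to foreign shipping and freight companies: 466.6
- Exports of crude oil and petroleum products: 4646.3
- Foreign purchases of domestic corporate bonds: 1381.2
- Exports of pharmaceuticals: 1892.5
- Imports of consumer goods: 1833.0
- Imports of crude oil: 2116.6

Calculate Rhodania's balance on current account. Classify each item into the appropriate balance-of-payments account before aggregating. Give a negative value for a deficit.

Goods: 858.8 - 2116.6 - 2278.3 - 1833.0 + 4646.3 - 1725.3 + 1892.5 = -555.6
Services: -466.6 + 296.3 - 324.3 = -494.6
Primary income: -916.1 - 249.8 = -1165.9
Secondary income: -248.7 + 338.4 = 89.7
Current account = (-555.6) + (-494.6) + (-1165.9) + 89.7 = -2126.4
(Excluded from the current account — capital account: debt forgiveness received from foreign official creditors 137.4; financial account: foreign purchases of domestic corporate bonds 1381.2.)

-2126.4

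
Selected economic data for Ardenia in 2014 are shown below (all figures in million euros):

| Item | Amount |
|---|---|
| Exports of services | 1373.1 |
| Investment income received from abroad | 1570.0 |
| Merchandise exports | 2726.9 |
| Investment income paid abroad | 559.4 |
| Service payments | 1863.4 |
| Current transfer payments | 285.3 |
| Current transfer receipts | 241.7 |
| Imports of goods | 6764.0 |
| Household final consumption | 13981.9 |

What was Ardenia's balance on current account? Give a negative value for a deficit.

Goods balance = 2726.9 - 6764.0 = -4037.1
Services balance = 1373.1 - 1863.4 = -490.3
Trade balance (goods + services) = -4037.1 + (-490.3) = -4527.4
Net primary income = 1570.0 - 559.4 = 1010.6
Net secondary income = 241.7 - 285.3 = -43.6
Current account = -4527.4 + 1010.6 + (-43.6) = -3560.4

-3560.4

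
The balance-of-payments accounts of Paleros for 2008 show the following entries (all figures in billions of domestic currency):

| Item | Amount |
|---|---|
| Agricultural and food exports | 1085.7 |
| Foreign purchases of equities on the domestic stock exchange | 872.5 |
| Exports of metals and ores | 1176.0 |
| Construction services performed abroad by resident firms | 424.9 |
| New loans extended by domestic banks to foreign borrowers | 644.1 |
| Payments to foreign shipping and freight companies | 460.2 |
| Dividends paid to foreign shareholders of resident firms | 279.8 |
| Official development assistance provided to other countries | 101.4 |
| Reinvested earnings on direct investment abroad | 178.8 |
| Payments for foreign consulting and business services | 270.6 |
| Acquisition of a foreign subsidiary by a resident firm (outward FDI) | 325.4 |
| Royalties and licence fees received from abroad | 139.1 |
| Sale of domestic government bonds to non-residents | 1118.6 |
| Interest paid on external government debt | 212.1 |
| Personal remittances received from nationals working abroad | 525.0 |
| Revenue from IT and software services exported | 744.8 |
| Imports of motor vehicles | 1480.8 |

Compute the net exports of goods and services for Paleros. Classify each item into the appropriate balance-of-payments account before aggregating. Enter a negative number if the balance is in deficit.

Goods: 1085.7 - 1480.8 + 1176.0 = 780.9
Services: 744.8 + 139.1 - 460.2 - 270.6 + 424.9 = 578.0
Trade balance = 780.9 + 578.0 = 1358.9
(Excluded from the trade balance — financial account: foreign purchases of equities on the domestic stock exchange 872.5, new loans extended by domestic banks to foreign borrowers 644.1, acquisition of a foreign subsidiary by a resident firm (outward FDI) 325.4, sale of domestic government bonds to non-residents 1118.6; primary income: dividends paid to foreign shareholders of resident firms 279.8, reinvested earnings on direct investment abroad 178.8, interest paid on external government debt 212.1; secondary income: official development assistance provided to other countries 101.4, personal remittances received from nationals working abroad 525.0.)

1358.9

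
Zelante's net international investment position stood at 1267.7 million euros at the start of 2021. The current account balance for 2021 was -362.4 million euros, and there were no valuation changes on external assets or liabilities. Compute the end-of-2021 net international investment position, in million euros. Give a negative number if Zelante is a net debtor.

With no valuation effects, change in NIIP = current account = -362.4
End-of-year NIIP = 1267.7 + (-362.4) = 905.3

905.3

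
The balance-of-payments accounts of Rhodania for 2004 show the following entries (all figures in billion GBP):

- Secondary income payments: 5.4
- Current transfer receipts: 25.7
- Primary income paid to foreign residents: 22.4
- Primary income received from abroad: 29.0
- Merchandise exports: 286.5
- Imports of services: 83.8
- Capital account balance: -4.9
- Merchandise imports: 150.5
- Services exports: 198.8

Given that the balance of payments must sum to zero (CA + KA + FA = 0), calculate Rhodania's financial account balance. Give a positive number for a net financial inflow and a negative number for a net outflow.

Goods balance = 286.5 - 150.5 = 136.0
Services balance = 198.8 - 83.8 = 115.0
Trade balance (goods + services) = 136.0 + 115.0 = 251.0
Net primary income = 29.0 - 22.4 = 6.6
Net secondary income = 25.7 - 5.4 = 20.3
Current account = 251.0 + 6.6 + 20.3 = 277.9
Financial account = -(277.9 + (-4.9)) = -273.0

-273.0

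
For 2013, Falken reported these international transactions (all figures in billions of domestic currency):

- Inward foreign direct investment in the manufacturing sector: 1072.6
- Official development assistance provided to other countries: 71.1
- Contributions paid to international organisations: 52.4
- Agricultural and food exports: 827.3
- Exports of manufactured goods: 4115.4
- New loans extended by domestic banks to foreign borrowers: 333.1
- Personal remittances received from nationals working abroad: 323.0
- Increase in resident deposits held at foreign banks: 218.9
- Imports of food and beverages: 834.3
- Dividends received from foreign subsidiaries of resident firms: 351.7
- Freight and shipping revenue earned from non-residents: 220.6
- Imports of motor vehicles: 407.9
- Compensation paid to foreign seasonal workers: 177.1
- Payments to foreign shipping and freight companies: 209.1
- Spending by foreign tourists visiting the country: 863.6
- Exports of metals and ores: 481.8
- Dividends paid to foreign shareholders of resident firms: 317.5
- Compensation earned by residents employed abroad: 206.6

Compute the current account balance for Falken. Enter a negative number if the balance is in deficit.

5320.6

Goods: 4115.4 - 407.9 + 827.3 - 834.3 + 481.8 = 4182.3
Services: -209.1 + 863.6 + 220.6 = 875.1
Primary income: 206.6 - 177.1 + 351.7 - 317.5 = 63.7
Secondary income: -52.4 - 71.1 + 323.0 = 199.5
Current account = 4182.3 + 875.1 + 63.7 + 199.5 = 5320.6
(Excluded from the current account — financial account: inward foreign direct investment in the manufacturing sector 1072.6, new loans extended by domestic banks to foreign borrowers 333.1, increase in resident deposits held at foreign banks 218.9.)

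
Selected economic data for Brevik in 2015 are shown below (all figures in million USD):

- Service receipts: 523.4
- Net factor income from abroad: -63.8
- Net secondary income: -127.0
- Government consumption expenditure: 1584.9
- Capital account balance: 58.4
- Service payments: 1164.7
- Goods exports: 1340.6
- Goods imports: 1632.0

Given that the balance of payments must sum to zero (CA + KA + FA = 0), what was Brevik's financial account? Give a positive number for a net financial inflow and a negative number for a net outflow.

Goods balance = 1340.6 - 1632.0 = -291.4
Services balance = 523.4 - 1164.7 = -641.3
Trade balance (goods + services) = -291.4 + (-641.3) = -932.7
Net primary income = -63.8
Net secondary income = -127.0
Current account = -932.7 + (-63.8) + (-127.0) = -1123.5
Financial account = -(-1123.5 + 58.4) = 1065.1

1065.1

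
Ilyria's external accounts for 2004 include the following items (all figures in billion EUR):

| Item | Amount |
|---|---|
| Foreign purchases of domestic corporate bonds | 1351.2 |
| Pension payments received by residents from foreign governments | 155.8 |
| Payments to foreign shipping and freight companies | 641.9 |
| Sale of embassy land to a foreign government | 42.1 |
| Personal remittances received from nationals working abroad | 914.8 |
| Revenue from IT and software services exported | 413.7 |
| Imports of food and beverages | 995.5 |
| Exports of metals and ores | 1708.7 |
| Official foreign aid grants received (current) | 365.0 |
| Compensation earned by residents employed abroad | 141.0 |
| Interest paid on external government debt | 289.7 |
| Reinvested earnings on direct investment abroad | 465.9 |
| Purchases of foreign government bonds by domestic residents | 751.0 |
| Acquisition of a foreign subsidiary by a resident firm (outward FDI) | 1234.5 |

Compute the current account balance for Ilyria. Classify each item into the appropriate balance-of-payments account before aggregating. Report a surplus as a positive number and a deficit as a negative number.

2237.8

Goods: -995.5 + 1708.7 = 713.2
Services: -641.9 + 413.7 = -228.2
Primary income: 465.9 + 141.0 - 289.7 = 317.2
Secondary income: 155.8 + 365.0 + 914.8 = 1435.6
Current account = 713.2 + (-228.2) + 317.2 + 1435.6 = 2237.8
(Excluded from the current account — financial account: foreign purchases of domestic corporate bonds 1351.2, purchases of foreign government bonds by domestic residents 751.0, acquisition of a foreign subsidiary by a resident firm (outward FDI) 1234.5; capital account: sale of embassy land to a foreign government 42.1.)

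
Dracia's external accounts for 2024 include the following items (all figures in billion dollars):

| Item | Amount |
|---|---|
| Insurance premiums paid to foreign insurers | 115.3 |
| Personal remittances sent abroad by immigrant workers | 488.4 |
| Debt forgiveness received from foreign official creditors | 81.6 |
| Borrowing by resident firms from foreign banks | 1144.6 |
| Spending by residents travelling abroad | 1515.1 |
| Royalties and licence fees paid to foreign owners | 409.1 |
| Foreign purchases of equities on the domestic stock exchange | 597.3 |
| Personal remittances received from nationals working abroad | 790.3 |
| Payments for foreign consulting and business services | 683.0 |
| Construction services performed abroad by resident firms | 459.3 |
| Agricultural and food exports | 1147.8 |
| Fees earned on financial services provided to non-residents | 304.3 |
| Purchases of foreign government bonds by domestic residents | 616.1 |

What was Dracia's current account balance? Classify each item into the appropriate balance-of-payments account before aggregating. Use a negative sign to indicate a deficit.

Goods: 1147.8
Services: -409.1 + 304.3 + 459.3 - 115.3 - 683.0 - 1515.1 = -1958.9
Secondary income: 790.3 - 488.4 = 301.9
Current account = 1147.8 + (-1958.9) + 301.9 = -509.2
(Excluded from the current account — capital account: debt forgiveness received from foreign official creditors 81.6; financial account: borrowing by resident firms from foreign banks 1144.6, foreign purchases of equities on the domestic stock exchange 597.3, purchases of foreign government bonds by domestic residents 616.1.)

-509.2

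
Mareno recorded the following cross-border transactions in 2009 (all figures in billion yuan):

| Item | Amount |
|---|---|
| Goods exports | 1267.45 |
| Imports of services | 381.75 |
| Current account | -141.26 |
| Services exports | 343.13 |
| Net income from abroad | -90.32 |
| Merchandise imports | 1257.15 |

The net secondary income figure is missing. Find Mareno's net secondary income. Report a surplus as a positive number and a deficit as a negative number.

Current account = goods balance + services balance + net primary income + net secondary income
Sum of the known components = -118.64
Net secondary income = CA - (known components) = -141.26 - (-118.64) = -22.62

-22.62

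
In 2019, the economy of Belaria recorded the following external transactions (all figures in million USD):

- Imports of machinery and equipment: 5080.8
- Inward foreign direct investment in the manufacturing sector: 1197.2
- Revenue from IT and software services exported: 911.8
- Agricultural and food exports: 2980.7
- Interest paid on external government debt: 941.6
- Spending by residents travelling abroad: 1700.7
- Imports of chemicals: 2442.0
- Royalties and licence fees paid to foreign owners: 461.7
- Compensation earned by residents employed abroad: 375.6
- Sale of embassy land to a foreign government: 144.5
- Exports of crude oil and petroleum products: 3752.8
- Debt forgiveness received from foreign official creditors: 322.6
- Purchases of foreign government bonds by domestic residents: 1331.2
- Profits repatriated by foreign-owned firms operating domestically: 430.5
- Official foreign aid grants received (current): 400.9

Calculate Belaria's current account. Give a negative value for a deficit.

-2635.5

Goods: -5080.8 - 2442.0 + 2980.7 + 3752.8 = -789.3
Services: -1700.7 + 911.8 - 461.7 = -1250.6
Primary income: -430.5 - 941.6 + 375.6 = -996.5
Secondary income: 400.9
Current account = (-789.3) + (-1250.6) + (-996.5) + 400.9 = -2635.5
(Excluded from the current account — financial account: inward foreign direct investment in the manufacturing sector 1197.2, purchases of foreign government bonds by domestic residents 1331.2; capital account: sale of embassy land to a foreign government 144.5, debt forgiveness received from foreign official creditors 322.6.)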